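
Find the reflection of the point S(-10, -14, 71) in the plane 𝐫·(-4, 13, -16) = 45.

With n = (-4, 13, -16), the signed offset is (n·S − 45)/|n|² = -1323/441 = -3.
S' = S − 2t·n = (-10, -14, 71) − (-6)·(-4, 13, -16) = (-34, 64, -25).

(-34, 64, -25)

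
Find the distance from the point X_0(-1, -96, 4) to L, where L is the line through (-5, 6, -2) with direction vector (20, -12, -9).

6√221

Direction vector d = (20, -12, -9).
AP = (4, -102, 6), and AP × d = (990, 156, 1992).
|AP × d|² = 4972500 and |d|² = 625, so the distance is √(4972500/625) = √7956 = 6√221.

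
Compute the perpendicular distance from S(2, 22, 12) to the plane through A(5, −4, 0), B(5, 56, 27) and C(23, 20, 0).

AB = (0, 60, 27) and AC = (18, 24, 0), so a normal is n = AB × AC = (−648, 486, −1080).
Then n·(2, 22, 12) − (−5184) = 1620.
|n| = √(419904 + 236196 + 1166400) = 1350, so the distance is |1620|/1350 = 6/5.

6/5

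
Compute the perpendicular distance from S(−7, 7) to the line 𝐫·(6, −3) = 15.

The normal to the line is n = (6, −3) with |n| = 3√5.
|n·S − 15| = |-63 − 15| = 78, so the distance is 78/(3√5) = 26√5/5.

26√5/5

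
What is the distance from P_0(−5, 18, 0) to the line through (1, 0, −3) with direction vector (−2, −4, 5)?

18

Direction vector d = (−2, −4, 5).
AP = (−6, 18, 3), and AP × d = (102, 24, 60).
|AP × d|² = 14580 and |d|² = 45, so the distance is √(14580/45) = √324 = 18.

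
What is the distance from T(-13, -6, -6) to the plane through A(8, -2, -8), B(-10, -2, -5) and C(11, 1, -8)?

5/√38

AB = (-18, 0, 3) and AC = (3, 3, 0), so a normal is n = AB × AC = (-9, 9, -54).
n = (-9, 9, -54); n·P − 342 = 45; |n| = 9√38; distance = 45/(9√38) = 5/√38.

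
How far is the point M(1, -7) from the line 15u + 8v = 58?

99/17

The normal to the line is n = (15, 8) with |n| = 17.
|n·M − 58| = |-41 − 58| = 99, so the distance is 99/17.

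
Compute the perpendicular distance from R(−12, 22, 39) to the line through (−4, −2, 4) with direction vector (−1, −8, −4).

√569

Direction vector d = (−1, −8, −4).
AP = (−8, 24, 35); AP·d = -324, |AP|² = 1865, |d|² = 81.
distance² = |AP|² − (AP·d)²/|d|² = 1865 − 104976/81 = 569, so the distance is √569.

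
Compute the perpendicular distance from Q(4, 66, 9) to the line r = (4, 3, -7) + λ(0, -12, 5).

Direction vector d = (0, -12, 5).
AP = (0, 63, 16), and AP × d = (507, 0, 0).
|AP × d|² = 257049 and |d|² = 169, so the distance is √(257049/169) = √1521 = 39.

39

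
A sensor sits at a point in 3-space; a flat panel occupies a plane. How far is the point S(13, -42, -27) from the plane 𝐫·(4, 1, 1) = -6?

11√2/6

Normal vector n = (4, 1, 1), and n·(13, -42, -27) - (-6) = -11.
|n| = √(16 + 1 + 1) = 3√2, so the distance is |-11|/(3√2) = 11/(3√2).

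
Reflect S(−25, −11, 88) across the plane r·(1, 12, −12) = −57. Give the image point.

(-17, 85, -8)

n = (1, 12, −12), |n|² = 289, n·S − (-57) = -1156, so t = -1156/289 = -4.
Foot F = S − (-4)·n = (−21, 37, 40); the reflection is 2F − S = (−17, 85, −8).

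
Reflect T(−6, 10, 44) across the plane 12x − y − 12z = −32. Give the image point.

n = (12, −1, −12), |n|² = 289, n·T − (-32) = -578, so t = -578/289 = -2.
Foot F = T − (-2)·n = (18, 8, 20); the reflection is 2F − T = (42, 6, −4).

(42, 6, -4)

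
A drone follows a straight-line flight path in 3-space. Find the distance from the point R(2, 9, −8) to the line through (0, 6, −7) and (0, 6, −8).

A direction vector is d = (0, 0, −1).
AP = (2, 3, −1), and AP × d = (−3, 2, 0).
|AP × d|² = 13 and |d|² = 1, so the distance is √13.

√13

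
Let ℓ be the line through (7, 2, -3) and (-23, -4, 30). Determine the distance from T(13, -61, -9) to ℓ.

3√449

A direction vector is d = (-30, -6, 33).
AP = (6, -63, -6); AP·d = 0, |AP|² = 4041, |d|² = 2025.
distance² = |AP|² − (AP·d)²/|d|² = 4041 − 0/2025 = 4041, so the distance is 3√449.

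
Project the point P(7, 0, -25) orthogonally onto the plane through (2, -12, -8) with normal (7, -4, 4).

(14, -4, -21)

n = (7, -4, 4), |n|² = 81, and n·P − 30 = -81.
t = -81/81 = -1, so the foot is P − t·n = (7, 0, -25) − (-1)·(7, -4, 4) = (14, -4, -21).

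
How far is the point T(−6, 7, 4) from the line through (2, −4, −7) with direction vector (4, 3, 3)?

4√17

Direction vector d = (4, 3, 3).
AP = (−8, 11, 11); AP·d = 34, |AP|² = 306, |d|² = 34.
distance² = |AP|² − (AP·d)²/|d|² = 306 − 1156/34 = 272, so the distance is 4√17.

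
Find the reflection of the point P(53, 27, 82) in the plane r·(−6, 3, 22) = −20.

n = (−6, 3, 22), |n|² = 529, n·P − (-20) = 1587, so t = 1587/529 = 3.
Foot F = P − 3·n = (71, 18, 16); the reflection is 2F − P = (89, 9, −50).

(89, 9, -50)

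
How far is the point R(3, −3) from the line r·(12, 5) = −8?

d = |12·3 + 5·(-3) − (-8)| / √(144 + 25) = |29|/13 = 29/13.

29/13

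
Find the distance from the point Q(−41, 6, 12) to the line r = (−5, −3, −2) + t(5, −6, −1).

Direction vector d = (5, −6, −1).
AP = (−36, 9, 14), and AP × d = (75, 34, 171).
|AP × d|² = 36022 and |d|² = 62, so the distance is √(36022/62) = √581.

√581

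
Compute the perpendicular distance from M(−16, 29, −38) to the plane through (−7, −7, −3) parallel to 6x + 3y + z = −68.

Parallel planes share the normal n = (6, 3, 1); since (−7, −7, −3) lies on the plane, its equation is 6x + 3y + z = -66.
d = |6·(-16) + 3·29 + 1·(-38) − (-66)| / √(36 + 9 + 1) = |19| / √46 = 19√46/46.

19/√46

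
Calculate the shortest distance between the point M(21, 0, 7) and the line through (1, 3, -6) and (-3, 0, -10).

A direction vector is d = (-4, -3, -4).
AP = (20, -3, 13), and AP × d = (51, 28, -72).
|AP × d|² = 8569 and |d|² = 41, so the distance is √(8569/41) = √209.

√209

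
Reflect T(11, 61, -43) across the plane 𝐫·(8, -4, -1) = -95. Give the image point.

n = (8, -4, -1), |n|² = 81, n·T − (-95) = -18, so t = -18/81 = -2/9.
Foot F = T − (-2/9)·n = (115/9, 541/9, -389/9); the reflection is 2F − T = (131/9, 533/9, -391/9).

(131/9, 533/9, -391/9)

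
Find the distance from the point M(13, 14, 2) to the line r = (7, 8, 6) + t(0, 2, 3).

Direction vector d = (0, 2, 3).
AP = (6, 6, −4); AP·d = 0, |AP|² = 88, |d|² = 13.
distance² = |AP|² − (AP·d)²/|d|² = 88 − 0/13 = 88, so the distance is 2√22.

2√22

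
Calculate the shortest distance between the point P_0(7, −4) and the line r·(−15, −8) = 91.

d = |(-15)·7 + (-8)·(-4) − 91| / √(225 + 64) = |-164|/17 = 164/17.

164/17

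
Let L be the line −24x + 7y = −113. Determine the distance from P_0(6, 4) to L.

3/25

The normal to the line is n = (−24, 7) with |n| = 25.
|n·P_0 − (-113)| = |-116 − (-113)| = 3, so the distance is 3/25.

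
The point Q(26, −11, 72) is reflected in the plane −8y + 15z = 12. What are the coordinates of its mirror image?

(26, 53, -48)

With n = (0, −8, 15), the signed offset is (n·Q − 12)/|n|² = 1156/289 = 4.
Q' = Q − 2t·n = (26, −11, 72) − 8·(0, −8, 15) = (26, 53, −48).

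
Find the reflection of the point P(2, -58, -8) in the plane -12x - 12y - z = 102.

With n = (-12, -12, -1), the signed offset is (n·P − 102)/|n|² = 578/289 = 2.
P' = P − 2t·n = (2, -58, -8) − 4·(-12, -12, -1) = (50, -10, -4).

(50, -10, -4)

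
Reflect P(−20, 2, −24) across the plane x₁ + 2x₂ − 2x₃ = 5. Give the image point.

(-26, -10, -12)

With n = (1, 2, −2), the signed offset is (n·P − 5)/|n|² = 27/9 = 3.
P' = P − 2t·n = (−20, 2, −24) − 6·(1, 2, −2) = (−26, −10, −12).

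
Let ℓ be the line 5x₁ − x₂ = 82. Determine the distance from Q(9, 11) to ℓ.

24√26/13

d = |5·9 + (-1)·11 − 82| / √(25 + 1) = |-48|/√26 = 24√26/13.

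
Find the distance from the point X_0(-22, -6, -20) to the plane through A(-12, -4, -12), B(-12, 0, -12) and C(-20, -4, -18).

AB = (0, 4, 0) and AC = (-8, 0, -6), so a normal is n = AB × AC = (-24, 0, 32).
d = |(-24)·(-22) + 32·(-20) − (-96)| / √(576 + 0 + 1024) = |-16| / 40 = 2/5.

2/5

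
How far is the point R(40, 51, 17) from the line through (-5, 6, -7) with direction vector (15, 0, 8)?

45

Direction vector d = (15, 0, 8).
AP = (45, 45, 24), and AP × d = (360, 0, -675).
|AP × d|² = 585225 and |d|² = 289, so the distance is √(585225/289) = √2025 = 45.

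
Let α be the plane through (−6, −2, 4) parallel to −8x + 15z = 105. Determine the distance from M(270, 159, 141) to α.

9

Parallel planes share the normal n = (−8, 0, 15); since (−6, −2, 4) lies on the plane, its equation is −8x + 15z = 108.
Then n·(270, 159, 141) − 108 = −153.
|n| = √(64 + 0 + 225) = 17, so the distance is |-153|/17 = 9.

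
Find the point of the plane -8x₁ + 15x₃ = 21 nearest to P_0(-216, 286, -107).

(-3624/17, 286, -1909/17)

n = (-8, 0, 15), |n|² = 289, and n·P_0 − 21 = 102.
t = 102/289 = 6/17, so the foot is P_0 − t·n = (-216, 286, -107) − (6/17)·(-8, 0, 15) = (-3624/17, 286, -1909/17).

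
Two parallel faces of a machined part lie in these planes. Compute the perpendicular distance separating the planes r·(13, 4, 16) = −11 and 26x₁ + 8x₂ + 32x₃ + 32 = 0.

Divide the second equation by 2 to match normals: 13x₁ + 4x₂ + 16x₃ = -16.
With common normal n = (13, 4, 16) (|n| = 21), the distance is |(-11) − (-16)|/|n| = 5/21.

5/21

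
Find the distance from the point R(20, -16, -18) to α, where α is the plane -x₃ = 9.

9

n = (0, 0, -1); n·P − 9 = 9; |n| = 1; distance = 9/1 = 9.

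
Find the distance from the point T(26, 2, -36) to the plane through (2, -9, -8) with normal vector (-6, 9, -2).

The plane has equation n·(r − (2, -9, -8)) = 0, i.e. n·r = -77.
d = |(-6)·26 + 9·2 + (-2)·(-36) − (-77)| / √(36 + 81 + 4) = |11| / 11 = 1.

1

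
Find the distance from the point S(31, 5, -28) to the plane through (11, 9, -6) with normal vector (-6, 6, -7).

The plane has equation n·(r − (11, 9, -6)) = 0, i.e. n·r = 30.
d = |(-6)·31 + 6·5 + (-7)·(-28) − 30| / √(36 + 36 + 49) = |10| / 11 = 10/11.

10/11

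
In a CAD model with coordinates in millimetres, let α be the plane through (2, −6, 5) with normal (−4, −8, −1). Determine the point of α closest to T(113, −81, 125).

The perpendicular from T has direction n = (−4, −8, −1): r = (113, −81, 125) + λ(−4, −8, −1).
Substitute into the plane: n·(T + λn) = 35 gives 71 + 81λ = 35, so λ = -4/9.
Foot = (113, −81, 125) + (-4/9)·(−4, −8, −1) = (1033/9, −697/9, 1129/9).

(1033/9, -697/9, 1129/9)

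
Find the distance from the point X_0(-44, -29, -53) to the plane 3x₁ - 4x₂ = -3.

Normal vector n = (3, -4, 0), and n·(-44, -29, -53) - (-3) = -13.
|n| = √(9 + 16 + 0) = 5, so the distance is |-13|/5 = 13/5.

13/5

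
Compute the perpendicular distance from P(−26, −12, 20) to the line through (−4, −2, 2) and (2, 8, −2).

10√3

A direction vector is d = (6, 10, −4).
AP = (−22, −10, 18), and AP × d = (−140, 20, −160).
|AP × d|² = 45600 and |d|² = 152, so the distance is √(45600/152) = √300 = 10√3.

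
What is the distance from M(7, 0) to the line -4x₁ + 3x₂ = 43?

71/5

d = |(-4)·7 + 3·0 − 43| / √(16 + 9) = |-71|/5 = 71/5.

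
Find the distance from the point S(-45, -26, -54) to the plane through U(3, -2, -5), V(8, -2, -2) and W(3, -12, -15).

19√59/59

UV = (5, 0, 3) and UW = (0, -10, -10), so a normal is n = UV × UW = (30, 50, -50).
n = (30, 50, -50); n·P − 240 = -190; |n| = 10√59; distance = 190/(10√59) = 19/√59.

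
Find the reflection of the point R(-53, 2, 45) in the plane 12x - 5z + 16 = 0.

(67, 2, -5)

n = (12, 0, -5), |n|² = 169, n·R − (-16) = -845, so t = -845/169 = -5.
Foot F = R − (-5)·n = (7, 2, 20); the reflection is 2F − R = (67, 2, -5).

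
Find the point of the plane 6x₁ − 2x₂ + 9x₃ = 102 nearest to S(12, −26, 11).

(6, -24, 2)

The perpendicular from S has direction n = (6, −2, 9): r = (12, −26, 11) + μ(6, −2, 9).
Substitute into the plane: n·(S + μn) = 102 gives 223 + 121μ = 102, so μ = -1.
Foot = (12, −26, 11) + (-1)·(6, −2, 9) = (6, −24, 2).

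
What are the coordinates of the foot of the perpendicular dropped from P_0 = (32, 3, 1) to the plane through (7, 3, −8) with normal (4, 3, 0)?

The perpendicular from P_0 has direction n = (4, 3, 0): r = (32, 3, 1) + λ(4, 3, 0).
Substitute into the plane: n·(P_0 + λn) = 37 gives 137 + 25λ = 37, so λ = -4.
Foot = (32, 3, 1) + (-4)·(4, 3, 0) = (16, −9, 1).

(16, -9, 1)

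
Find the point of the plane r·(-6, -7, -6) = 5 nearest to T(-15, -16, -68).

The perpendicular from T has direction n = (-6, -7, -6): r = (-15, -16, -68) + λ(-6, -7, -6).
Substitute into the plane: n·(T + λn) = 5 gives 610 + 121λ = 5, so λ = -5.
Foot = (-15, -16, -68) + (-5)·(-6, -7, -6) = (15, 19, -38).

(15, 19, -38)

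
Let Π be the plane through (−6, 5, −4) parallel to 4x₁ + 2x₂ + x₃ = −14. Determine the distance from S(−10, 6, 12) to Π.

2/√21

Parallel planes share the normal n = (4, 2, 1); since (−6, 5, −4) lies on the plane, its equation is 4x₁ + 2x₂ + x₃ = -18.
n = (4, 2, 1); n·P − (-18) = 2; |n| = √21; distance = 2/√21 = 2√21/21.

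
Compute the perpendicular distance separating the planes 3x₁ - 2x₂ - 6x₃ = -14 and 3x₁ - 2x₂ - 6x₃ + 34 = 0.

Both planes have normal n = (3, -2, -6), |n| = 7. Any point on the first plane is at distance |(-34) − (-14)|/|n| = 20/7 from the second.

20/7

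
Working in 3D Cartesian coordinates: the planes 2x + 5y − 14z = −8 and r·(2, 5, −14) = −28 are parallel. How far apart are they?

With common normal n = (2, 5, −14) (|n| = 15), the distance is |(-8) − (-28)|/|n| = 20/15 = 4/3.

4/3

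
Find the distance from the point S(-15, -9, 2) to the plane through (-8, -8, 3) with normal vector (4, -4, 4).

The plane has equation n·(r − (-8, -8, 3)) = 0, i.e. n·r = 12.
n = (4, -4, 4); n·P − 12 = -28; |n| = 4√3; distance = 28/(4√3) = 7√3/3.

7/√3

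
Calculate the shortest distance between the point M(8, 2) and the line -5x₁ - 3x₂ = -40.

6/√34

d = |(-5)·8 + (-3)·2 − (-40)| / √(25 + 9) = |-6|/√34 = 3√34/17.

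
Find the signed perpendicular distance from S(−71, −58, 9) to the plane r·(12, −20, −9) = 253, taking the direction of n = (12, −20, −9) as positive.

n·S − 253 = -26.
|n| = 25, so the signed distance is -26/25.

-26/25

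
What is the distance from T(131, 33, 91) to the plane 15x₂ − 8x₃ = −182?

3

n = (0, 15, −8); n·P − (-182) = -51; |n| = 17; distance = 51/17 = 3.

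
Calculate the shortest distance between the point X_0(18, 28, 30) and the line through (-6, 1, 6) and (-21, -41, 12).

A direction vector is d = (-15, -42, 6).
AP = (24, 27, 24); AP·d = -1350, |AP|² = 1881, |d|² = 2025.
distance² = |AP|² − (AP·d)²/|d|² = 1881 − 1822500/2025 = 981, so the distance is 3√109.

3√109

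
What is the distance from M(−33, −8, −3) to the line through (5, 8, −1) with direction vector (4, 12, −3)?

2√257

Direction vector d = (4, 12, −3).
AP = (−38, −16, −2); AP·d = -338, |AP|² = 1704, |d|² = 169.
distance² = |AP|² − (AP·d)²/|d|² = 1704 − 114244/169 = 1028, so the distance is 2√257.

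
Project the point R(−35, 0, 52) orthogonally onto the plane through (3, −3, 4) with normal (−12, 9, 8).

(1, -27, 28)

The perpendicular from R has direction n = (−12, 9, 8): r = (−35, 0, 52) + t(−12, 9, 8).
Substitute into the plane: n·(R + tn) = -31 gives 836 + 289t = -31, so t = -3.
Foot = (−35, 0, 52) + (-3)·(−12, 9, 8) = (1, −27, 28).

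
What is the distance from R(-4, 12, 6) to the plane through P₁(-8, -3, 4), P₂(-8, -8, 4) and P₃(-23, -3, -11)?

√2

P₁P₂ = (0, -5, 0) and P₁P₃ = (-15, 0, -15), so a normal is n = P₁P₂ × P₁P₃ = (75, 0, -75).
Then n·(-4, 12, 6) - (-900) = 150.
|n| = √(5625 + 0 + 5625) = 75√2, so the distance is |150|/(75√2) = √2.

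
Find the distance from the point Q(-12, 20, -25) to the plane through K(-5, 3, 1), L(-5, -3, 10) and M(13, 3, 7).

1

KL = (0, -6, 9) and KM = (18, 0, 6), so a normal is n = KL × KM = (-36, 162, 108).
Then n·(-12, 20, -25) - 774 = 198.
|n| = √(1296 + 26244 + 11664) = 198, so the distance is |198|/198 = 1.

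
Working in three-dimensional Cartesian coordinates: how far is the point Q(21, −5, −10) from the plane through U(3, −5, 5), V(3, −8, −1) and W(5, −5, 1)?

UV = (0, −3, −6) and UW = (2, 0, −4), so a normal is n = UV × UW = (12, −12, 6).
n = (12, −12, 6); n·P − 126 = 126; |n| = 18; distance = 126/18 = 7.

7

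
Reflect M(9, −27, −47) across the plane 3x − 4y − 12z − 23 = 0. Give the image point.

With n = (3, −4, −12), the signed offset is (n·M − 23)/|n|² = 676/169 = 4.
M' = M − 2t·n = (9, −27, −47) − 8·(3, −4, −12) = (−15, 5, 49).

(-15, 5, 49)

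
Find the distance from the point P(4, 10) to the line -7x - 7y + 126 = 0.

2√2

d = |(-7)·4 + (-7)·10 − (-126)| / √(49 + 49) = |28|/(7√2) = 2√2.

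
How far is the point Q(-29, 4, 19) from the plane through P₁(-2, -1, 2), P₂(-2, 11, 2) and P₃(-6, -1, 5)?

P₁P₂ = (0, 12, 0) and P₁P₃ = (-4, 0, 3), so a normal is n = P₁P₂ × P₁P₃ = (36, 0, 48).
n = (36, 0, 48); n·P − 24 = -156; |n| = 60; distance = 156/60 = 13/5.

13/5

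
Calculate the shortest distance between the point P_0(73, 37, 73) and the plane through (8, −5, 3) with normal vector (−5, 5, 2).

25/(3√6)

The plane has equation n·(r − (8, −5, 3)) = 0, i.e. n·r = -59.
d = |(-5)·73 + 5·37 + 2·73 − (-59)| / √(25 + 25 + 4) = |25| / (3√6) = 25/(3√6).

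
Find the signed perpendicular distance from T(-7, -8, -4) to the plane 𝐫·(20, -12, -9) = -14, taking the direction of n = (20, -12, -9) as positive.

6/25

n·T − (-14) = 6.
|n| = 25, so the signed distance is 6/25.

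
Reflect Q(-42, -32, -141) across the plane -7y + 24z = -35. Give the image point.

(-42, -102, 99)

With n = (0, -7, 24), the signed offset is (n·Q − (-35))/|n|² = -3125/625 = -5.
Q' = Q − 2t·n = (-42, -32, -141) − (-10)·(0, -7, 24) = (-42, -102, 99).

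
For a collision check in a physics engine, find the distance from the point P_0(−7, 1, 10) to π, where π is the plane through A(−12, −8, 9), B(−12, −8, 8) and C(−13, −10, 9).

AB = (0, 0, −1) and AC = (−1, −2, 0), so a normal is n = AB × AC = (−2, 1, 0).
Then n·(−7, 1, 10) − 16 = −1.
|n| = √(4 + 1 + 0) = √5, so the distance is |-1|/√5 = √5/5.

√5/5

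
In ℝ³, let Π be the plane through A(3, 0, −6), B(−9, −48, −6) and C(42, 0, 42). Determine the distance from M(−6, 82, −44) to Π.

AB = (−12, −48, 0) and AC = (39, 0, 48), so a normal is n = AB × AC = (−2304, 576, 1872).
Then n·(−6, 82, −44) − (−18144) = −3168.
|n| = √(5308416 + 331776 + 3504384) = 3024, so the distance is |-3168|/3024 = 22/21.

22/21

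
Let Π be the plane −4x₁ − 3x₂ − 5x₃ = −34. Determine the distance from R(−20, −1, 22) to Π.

7√2/10

n = (−4, −3, −5); n·P − (-34) = 7; |n| = 5√2; distance = 7/(5√2).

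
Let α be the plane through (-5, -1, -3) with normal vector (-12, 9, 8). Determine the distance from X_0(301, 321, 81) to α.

6

The plane has equation n·(r − (-5, -1, -3)) = 0, i.e. n·r = 27.
Then n·(301, 321, 81) - 27 = -102.
|n| = √(144 + 81 + 64) = 17, so the distance is |-102|/17 = 6.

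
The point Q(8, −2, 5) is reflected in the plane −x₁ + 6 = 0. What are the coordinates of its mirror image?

(4, -2, 5)

With n = (−1, 0, 0), the signed offset is (n·Q − (-6))/|n|² = -2/1 = -2.
Q' = Q − 2t·n = (8, −2, 5) − (-4)·(−1, 0, 0) = (4, −2, 5).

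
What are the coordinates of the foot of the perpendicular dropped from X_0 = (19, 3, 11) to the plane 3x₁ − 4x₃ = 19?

n = (3, 0, −4), |n|² = 25, and n·X_0 − 19 = -6.
t = -6/25, so the foot is X_0 − t·n = (19, 3, 11) − (-6/25)·(3, 0, −4) = (493/25, 3, 251/25).

(493/25, 3, 251/25)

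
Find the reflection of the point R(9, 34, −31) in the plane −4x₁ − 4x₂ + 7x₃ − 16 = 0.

n = (−4, −4, 7), |n|² = 81, n·R − 16 = -405, so t = -405/81 = -5.
Foot F = R − (-5)·n = (−11, 14, 4); the reflection is 2F − R = (−31, −6, 39).

(-31, -6, 39)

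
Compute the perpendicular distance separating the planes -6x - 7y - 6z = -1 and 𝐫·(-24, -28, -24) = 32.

9/11

Divide the second equation by 4 to match normals: -6x - 7y - 6z = 8.
Both planes have normal n = (-6, -7, -6), |n| = 11. Any point on the first plane is at distance |8 − (-1)|/|n| = 9/11 from the second.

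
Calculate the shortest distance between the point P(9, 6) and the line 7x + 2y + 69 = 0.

144/√53

d = |7·9 + 2·6 − (-69)| / √(49 + 4) = |144|/√53 = 144√53/53.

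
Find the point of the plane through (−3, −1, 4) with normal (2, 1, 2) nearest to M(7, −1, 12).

(-1, -5, 4)

n = (2, 1, 2), |n|² = 9, and n·M − 1 = 36.
t = 36/9 = 4, so the foot is M − t·n = (7, −1, 12) − 4·(2, 1, 2) = (−1, −5, 4).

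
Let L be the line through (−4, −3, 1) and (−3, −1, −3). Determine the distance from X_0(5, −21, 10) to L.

3√33

A direction vector is d = (1, 2, −4).
AP = (9, −18, 9), and AP × d = (54, 45, 36).
|AP × d|² = 6237 and |d|² = 21, so the distance is √(6237/21) = √297 = 3√33.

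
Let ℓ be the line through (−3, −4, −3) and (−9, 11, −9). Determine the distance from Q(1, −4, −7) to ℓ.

4√2

A direction vector is d = (−6, 15, −6).
AP = (4, 0, −4); AP·d = 0, |AP|² = 32, |d|² = 297.
distance² = |AP|² − (AP·d)²/|d|² = 32 − 0/297 = 32, so the distance is 4√2.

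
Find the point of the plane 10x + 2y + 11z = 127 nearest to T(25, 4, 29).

(5, 0, 7)

n = (10, 2, 11), |n|² = 225, and n·T − 127 = 450.
t = 450/225 = 2, so the foot is T − t·n = (25, 4, 29) − 2·(10, 2, 11) = (5, 0, 7).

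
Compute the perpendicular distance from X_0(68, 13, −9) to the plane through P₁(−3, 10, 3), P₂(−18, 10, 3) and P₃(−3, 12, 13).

27/√26

P₁P₂ = (−15, 0, 0) and P₁P₃ = (0, 2, 10), so a normal is n = P₁P₂ × P₁P₃ = (0, 150, −30).
Then n·(68, 13, −9) − 1410 = 810.
|n| = √(0 + 22500 + 900) = 30√26, so the distance is |810|/(30√26) = 27/√26.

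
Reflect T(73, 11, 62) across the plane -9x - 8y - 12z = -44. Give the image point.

(-17, -69, -58)

n = (-9, -8, -12), |n|² = 289, n·T − (-44) = -1445, so t = -1445/289 = -5.
Foot F = T − (-5)·n = (28, -29, 2); the reflection is 2F − T = (-17, -69, -58).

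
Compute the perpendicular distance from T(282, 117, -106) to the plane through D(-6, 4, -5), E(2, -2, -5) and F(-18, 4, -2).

8

DE = (8, -6, 0) and DF = (-12, 0, 3), so a normal is n = DE × DF = (-18, -24, -72).
Then n·(282, 117, -106) - 372 = -624.
|n| = √(324 + 576 + 5184) = 78, so the distance is |-624|/78 = 8.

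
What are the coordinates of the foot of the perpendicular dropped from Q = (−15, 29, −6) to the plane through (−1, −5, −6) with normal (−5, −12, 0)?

n = (−5, −12, 0), |n|² = 169, and n·Q − 65 = -338.
t = -338/169 = -2, so the foot is Q − t·n = (−15, 29, −6) − (-2)·(−5, −12, 0) = (−25, 5, −6).

(-25, 5, -6)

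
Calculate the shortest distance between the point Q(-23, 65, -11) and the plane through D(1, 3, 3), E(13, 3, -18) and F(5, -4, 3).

8/3

DE = (12, 0, -21) and DF = (4, -7, 0), so a normal is n = DE × DF = (-147, -84, -84).
Then n·(-23, 65, -11) - (-651) = -504.
|n| = √(21609 + 7056 + 7056) = 189, so the distance is |-504|/189 = 8/3.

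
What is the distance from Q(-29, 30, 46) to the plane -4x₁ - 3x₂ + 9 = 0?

7

d = |(-4)·(-29) + (-3)·30 − (-9)| / √(16 + 9 + 0) = |35| / 5 = 7.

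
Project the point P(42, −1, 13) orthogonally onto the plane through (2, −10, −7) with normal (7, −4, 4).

(14, 15, -3)

n = (7, −4, 4), |n|² = 81, and n·P − 26 = 324.
t = 324/81 = 4, so the foot is P − t·n = (42, −1, 13) − 4·(7, −4, 4) = (14, 15, −3).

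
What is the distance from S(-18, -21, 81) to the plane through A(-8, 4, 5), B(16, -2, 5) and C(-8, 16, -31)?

2

AB = (24, -6, 0) and AC = (0, 12, -36), so a normal is n = AB × AC = (216, 864, 288).
d = |216·(-18) + 864·(-21) + 288·81 − 3168| / √(46656 + 746496 + 82944) = |-1872| / 936 = 2.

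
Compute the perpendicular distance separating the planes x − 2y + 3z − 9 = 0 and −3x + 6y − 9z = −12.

Divide the second equation by -3 to match normals: x − 2y + 3z = 4.
Both planes have normal n = (1, −2, 3), |n| = √14. Any point on the first plane is at distance |4 − 9|/|n| = 5/√14 from the second.

5√14/14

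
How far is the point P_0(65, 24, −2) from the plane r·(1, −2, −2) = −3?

8

Normal vector n = (1, −2, −2), and n·(65, 24, −2) − (−3) = 24.
|n| = √(1 + 4 + 4) = 3, so the distance is |24|/3 = 8.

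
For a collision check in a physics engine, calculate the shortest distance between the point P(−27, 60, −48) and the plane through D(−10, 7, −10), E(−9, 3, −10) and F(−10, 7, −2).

15√17/17

DE = (1, −4, 0) and DF = (0, 0, 8), so a normal is n = DE × DF = (−32, −8, 0).
n = (−32, −8, 0); n·P − 264 = 120; |n| = 8√17; distance = 120/(8√17) = 15√17/17.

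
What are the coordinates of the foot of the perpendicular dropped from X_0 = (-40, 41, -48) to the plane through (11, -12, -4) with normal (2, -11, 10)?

(-30, -14, 2)

n = (2, -11, 10), |n|² = 225, and n·X_0 − 114 = -1125.
t = -1125/225 = -5, so the foot is X_0 − t·n = (-40, 41, -48) − (-5)·(2, -11, 10) = (-30, -14, 2).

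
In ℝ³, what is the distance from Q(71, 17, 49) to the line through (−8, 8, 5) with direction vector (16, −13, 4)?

√4289

Direction vector d = (16, −13, 4).
AP = (79, 9, 44), and AP × d = (608, 388, −1171).
|AP × d|² = 1891449 and |d|² = 441, so the distance is √(1891449/441) = √4289.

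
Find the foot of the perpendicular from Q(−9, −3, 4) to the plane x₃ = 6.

The perpendicular from Q has direction n = (0, 0, 1): r = (−9, −3, 4) + t(0, 0, 1).
Substitute into the plane: n·(Q + tn) = 6 gives 4 + 1t = 6, so t = 2.
Foot = (−9, −3, 4) + 2·(0, 0, 1) = (−9, −3, 6).

(-9, -3, 6)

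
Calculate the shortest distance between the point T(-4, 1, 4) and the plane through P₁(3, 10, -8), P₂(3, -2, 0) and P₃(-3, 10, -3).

√77/77

P₁P₂ = (0, -12, 8) and P₁P₃ = (-6, 0, 5), so a normal is n = P₁P₂ × P₁P₃ = (-60, -48, -72).
d = |(-60)·(-4) + (-48)·1 + (-72)·4 − (-84)| / √(3600 + 2304 + 5184) = |-12| / (12√77) = √77/77.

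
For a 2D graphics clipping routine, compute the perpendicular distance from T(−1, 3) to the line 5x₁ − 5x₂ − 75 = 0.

The normal to the line is n = (5, −5) with |n| = 5√2.
|n·T − 75| = |-20 − 75| = 95, so the distance is 95/(5√2) = 19/√2.

19/√2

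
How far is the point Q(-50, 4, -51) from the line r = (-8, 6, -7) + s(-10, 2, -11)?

2√26

Direction vector d = (-10, 2, -11).
AP = (-42, -2, -44), and AP × d = (110, -22, -104).
|AP × d|² = 23400 and |d|² = 225, so the distance is √(23400/225) = √104 = 2√26.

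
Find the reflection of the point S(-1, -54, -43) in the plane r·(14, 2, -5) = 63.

With n = (14, 2, -5), the signed offset is (n·S − 63)/|n|² = 30/225 = 2/15.
S' = S − 2t·n = (-1, -54, -43) − (4/15)·(14, 2, -5) = (-71/15, -818/15, -125/3).

(-71/15, -818/15, -125/3)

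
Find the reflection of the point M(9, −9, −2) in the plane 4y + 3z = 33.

(9, 15, 16)

With n = (0, 4, 3), the signed offset is (n·M − 33)/|n|² = -75/25 = -3.
M' = M − 2t·n = (9, −9, −2) − (-6)·(0, 4, 3) = (9, 15, 16).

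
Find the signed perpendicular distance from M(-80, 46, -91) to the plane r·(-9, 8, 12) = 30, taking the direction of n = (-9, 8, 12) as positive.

-2

n·M − 30 = -34.
|n| = 17, so the signed distance is -34/17 = -2.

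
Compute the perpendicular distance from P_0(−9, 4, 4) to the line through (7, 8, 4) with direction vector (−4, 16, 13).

Direction vector d = (−4, 16, 13).
AP = (−16, −4, 0); AP·d = 0, |AP|² = 272, |d|² = 441.
distance² = |AP|² − (AP·d)²/|d|² = 272 − 0/441 = 272, so the distance is 4√17.

4√17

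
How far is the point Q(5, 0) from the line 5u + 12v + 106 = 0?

The normal to the line is n = (5, 12) with |n| = 13.
|n·Q − (-106)| = |25 − (-106)| = 131, so the distance is 131/13.

131/13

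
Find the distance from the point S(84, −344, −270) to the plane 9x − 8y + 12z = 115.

d = |9·84 + (-8)·(-344) + 12·(-270) − 115| / √(81 + 64 + 144) = |153| / 17 = 9.

9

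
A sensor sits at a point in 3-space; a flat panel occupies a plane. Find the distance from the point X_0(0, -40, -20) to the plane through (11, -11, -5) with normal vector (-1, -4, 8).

7/9

The plane has equation n·(r − (11, -11, -5)) = 0, i.e. n·r = -7.
d = |(-1)·0 + (-4)·(-40) + 8·(-20) − (-7)| / √(1 + 16 + 64) = |7| / 9 = 7/9.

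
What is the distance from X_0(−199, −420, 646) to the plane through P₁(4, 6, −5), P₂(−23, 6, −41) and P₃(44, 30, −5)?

9

P₁P₂ = (−27, 0, −36) and P₁P₃ = (40, 24, 0), so a normal is n = P₁P₂ × P₁P₃ = (864, −1440, −648).
d = |864·(-199) + (-1440)·(-420) + (-648)·646 − (-1944)| / √(746496 + 2073600 + 419904) = |16200| / 1800 = 9.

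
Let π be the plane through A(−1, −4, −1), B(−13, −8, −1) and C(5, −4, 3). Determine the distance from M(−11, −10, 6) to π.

5/7

AB = (−12, −4, 0) and AC = (6, 0, 4), so a normal is n = AB × AC = (−16, 48, 24).
n = (−16, 48, 24); n·P − (-200) = 40; |n| = 56; distance = 40/56 = 5/7.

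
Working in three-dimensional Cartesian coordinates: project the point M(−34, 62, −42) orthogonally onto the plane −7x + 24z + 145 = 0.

The perpendicular from M has direction n = (−7, 0, 24): r = (−34, 62, −42) + t(−7, 0, 24).
Substitute into the plane: n·(M + tn) = -145 gives -770 + 625t = -145, so t = 1.
Foot = (−34, 62, −42) + 1·(−7, 0, 24) = (−41, 62, −18).

(-41, 62, -18)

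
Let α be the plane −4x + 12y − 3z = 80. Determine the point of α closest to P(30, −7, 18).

n = (−4, 12, −3), |n|² = 169, and n·P − 80 = -338.
t = -338/169 = -2, so the foot is P − t·n = (30, −7, 18) − (-2)·(−4, 12, −3) = (22, 17, 12).

(22, 17, 12)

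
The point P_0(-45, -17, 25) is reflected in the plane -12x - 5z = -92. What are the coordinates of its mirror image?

(27, -17, 55)

n = (-12, 0, -5), |n|² = 169, n·P_0 − (-92) = 507, so t = 507/169 = 3.
Foot F = P_0 − 3·n = (-9, -17, 40); the reflection is 2F − P_0 = (27, -17, 55).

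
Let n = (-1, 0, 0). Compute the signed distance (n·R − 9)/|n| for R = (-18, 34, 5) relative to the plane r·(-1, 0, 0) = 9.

9

n·R − 9 = 9.
|n| = 1, so the signed distance is 9/1 = 9.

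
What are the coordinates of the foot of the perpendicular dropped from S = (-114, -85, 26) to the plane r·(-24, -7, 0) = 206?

(6, -50, 26)

The perpendicular from S has direction n = (-24, -7, 0): r = (-114, -85, 26) + t(-24, -7, 0).
Substitute into the plane: n·(S + tn) = 206 gives 3331 + 625t = 206, so t = -5.
Foot = (-114, -85, 26) + (-5)·(-24, -7, 0) = (6, -50, 26).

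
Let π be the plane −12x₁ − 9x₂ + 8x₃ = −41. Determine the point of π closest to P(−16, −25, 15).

The perpendicular from P has direction n = (−12, −9, 8): r = (−16, −25, 15) + t(−12, −9, 8).
Substitute into the plane: n·(P + tn) = -41 gives 537 + 289t = -41, so t = -2.
Foot = (−16, −25, 15) + (-2)·(−12, −9, 8) = (8, −7, −1).

(8, -7, -1)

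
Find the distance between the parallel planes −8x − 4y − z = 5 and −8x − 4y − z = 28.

Both planes have normal n = (−8, −4, −1), |n| = 9. Any point on the first plane is at distance |28 − 5|/|n| = 23/9 from the second.

23/9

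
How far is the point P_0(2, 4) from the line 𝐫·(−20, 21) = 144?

The normal to the line is n = (−20, 21) with |n| = 29.
|n·P_0 − 144| = |44 − 144| = 100, so the distance is 100/29.

100/29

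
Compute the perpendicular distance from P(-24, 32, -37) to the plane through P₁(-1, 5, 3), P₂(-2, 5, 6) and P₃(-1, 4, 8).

26/√35

P₁P₂ = (-1, 0, 3) and P₁P₃ = (0, -1, 5), so a normal is n = P₁P₂ × P₁P₃ = (3, 5, 1).
n = (3, 5, 1); n·P − 25 = 26; |n| = √35; distance = 26/√35 = 26√35/35.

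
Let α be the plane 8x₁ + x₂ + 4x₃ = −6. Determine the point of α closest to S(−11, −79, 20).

(-3, -78, 24)

The perpendicular from S has direction n = (8, 1, 4): r = (−11, −79, 20) + μ(8, 1, 4).
Substitute into the plane: n·(S + μn) = -6 gives -87 + 81μ = -6, so μ = 1.
Foot = (−11, −79, 20) + 1·(8, 1, 4) = (−3, −78, 24).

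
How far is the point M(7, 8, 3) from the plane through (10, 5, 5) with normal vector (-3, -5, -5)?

4/√59

The plane has equation n·(r − (10, 5, 5)) = 0, i.e. n·r = -80.
Then n·(7, 8, 3) - (-80) = 4.
|n| = √(9 + 25 + 25) = √59, so the distance is |4|/√59 = 4√59/59.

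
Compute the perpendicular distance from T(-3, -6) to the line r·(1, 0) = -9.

The normal to the line is n = (1, 0) with |n| = 1.
|n·T − (-9)| = |-3 − (-9)| = 6, so the distance is 6/1 = 6.

6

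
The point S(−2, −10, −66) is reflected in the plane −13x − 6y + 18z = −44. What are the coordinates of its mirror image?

(-54, -34, 6)

With n = (−13, −6, 18), the signed offset is (n·S − (-44))/|n|² = -1058/529 = -2.
S' = S − 2t·n = (−2, −10, −66) − (-4)·(−13, −6, 18) = (−54, −34, 6).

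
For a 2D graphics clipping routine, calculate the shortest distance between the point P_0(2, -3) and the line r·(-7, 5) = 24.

d = |(-7)·2 + 5·(-3) − 24| / √(49 + 25) = |-53|/√74 = 53√74/74.

53/√74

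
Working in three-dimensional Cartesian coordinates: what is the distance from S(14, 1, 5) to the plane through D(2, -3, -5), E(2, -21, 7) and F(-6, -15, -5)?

DE = (0, -18, 12) and DF = (-8, -12, 0), so a normal is n = DE × DF = (144, -96, -144).
Then n·(14, 1, 5) - 1296 = -96.
|n| = √(20736 + 9216 + 20736) = 48√22, so the distance is |-96|/(48√22) = √22/11.

√22/11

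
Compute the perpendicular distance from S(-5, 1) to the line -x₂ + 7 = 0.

d = |0·(-5) + (-1)·1 − (-7)| / √(0 + 1) = |6|/1 = 6.

6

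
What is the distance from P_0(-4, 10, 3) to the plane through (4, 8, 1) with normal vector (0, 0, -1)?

The plane has equation n·(r − (4, 8, 1)) = 0, i.e. n·r = -1.
n = (0, 0, -1); n·P − (-1) = -2; |n| = 1; distance = 2/1 = 2.

2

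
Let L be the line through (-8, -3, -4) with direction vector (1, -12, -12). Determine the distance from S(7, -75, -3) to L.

53

Direction vector d = (1, -12, -12).
AP = (15, -72, 1); AP·d = 867, |AP|² = 5410, |d|² = 289.
distance² = |AP|² − (AP·d)²/|d|² = 5410 − 751689/289 = 2809, so the distance is 53.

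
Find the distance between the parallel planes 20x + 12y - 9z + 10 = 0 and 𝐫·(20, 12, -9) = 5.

With common normal n = (20, 12, -9) (|n| = 25), the distance is |(-10) − 5|/|n| = 15/25 = 3/5.

3/5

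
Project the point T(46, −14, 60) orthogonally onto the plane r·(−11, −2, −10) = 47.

The perpendicular from T has direction n = (−11, −2, −10): r = (46, −14, 60) + μ(−11, −2, −10).
Substitute into the plane: n·(T + μn) = 47 gives -1078 + 225μ = 47, so μ = 5.
Foot = (46, −14, 60) + 5·(−11, −2, −10) = (−9, −24, 10).

(-9, -24, 10)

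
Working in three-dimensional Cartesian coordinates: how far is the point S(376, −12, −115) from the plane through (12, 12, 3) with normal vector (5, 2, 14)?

The plane has equation n·(r − (12, 12, 3)) = 0, i.e. n·r = 126.
d = |5·376 + 2·(-12) + 14·(-115) − 126| / √(25 + 4 + 196) = |120| / 15 = 8.

8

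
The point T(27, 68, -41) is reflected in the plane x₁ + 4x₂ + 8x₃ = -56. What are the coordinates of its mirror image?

(79/3, 196/3, -139/3)

With n = (1, 4, 8), the signed offset is (n·T − (-56))/|n|² = 27/81 = 1/3.
T' = T − 2t·n = (27, 68, -41) − (2/3)·(1, 4, 8) = (79/3, 196/3, -139/3).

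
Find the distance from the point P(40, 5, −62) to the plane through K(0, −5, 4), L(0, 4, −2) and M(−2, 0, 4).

KL = (0, 9, −6) and KM = (−2, 5, 0), so a normal is n = KL × KM = (30, 12, 18).
Then n·(40, 5, −62) − 12 = 132.
|n| = √(900 + 144 + 324) = 6√38, so the distance is |132|/(6√38) = 11√38/19.

11√38/19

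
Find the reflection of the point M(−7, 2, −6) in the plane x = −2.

(3, 2, -6)

With n = (1, 0, 0), the signed offset is (n·M − (-2))/|n|² = -5/1 = -5.
M' = M − 2t·n = (−7, 2, −6) − (-10)·(1, 0, 0) = (3, 2, −6).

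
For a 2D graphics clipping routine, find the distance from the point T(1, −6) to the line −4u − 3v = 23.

9/5

The normal to the line is n = (−4, −3) with |n| = 5.
|n·T − 23| = |14 − 23| = 9, so the distance is 9/5.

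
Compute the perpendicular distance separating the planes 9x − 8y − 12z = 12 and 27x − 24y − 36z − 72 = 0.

12/17

Divide the second equation by 3 to match normals: 9x − 8y − 12z = 24.
Both planes have normal n = (9, −8, −12), |n| = 17. Any point on the first plane is at distance |24 − 12|/|n| = 12/17 from the second.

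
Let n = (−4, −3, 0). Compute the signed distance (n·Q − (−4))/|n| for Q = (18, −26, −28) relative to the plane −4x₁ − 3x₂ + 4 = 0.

2

n·Q − (-4) = 10.
|n| = 5, so the signed distance is 10/5 = 2.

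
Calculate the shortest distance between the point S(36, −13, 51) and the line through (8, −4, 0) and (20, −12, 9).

A direction vector is d = (12, −8, 9).
AP = (28, −9, 51); AP·d = 867, |AP|² = 3466, |d|² = 289.
distance² = |AP|² − (AP·d)²/|d|² = 3466 − 751689/289 = 865, so the distance is √865.

√865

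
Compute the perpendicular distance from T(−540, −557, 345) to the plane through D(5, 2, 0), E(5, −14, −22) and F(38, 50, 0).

DE = (0, −16, −22) and DF = (33, 48, 0), so a normal is n = DE × DF = (1056, −726, 528).
Then n·(−540, −557, 345) − 3828 = 12474.
|n| = √(1115136 + 527076 + 278784) = 1386, so the distance is |12474|/1386 = 9.

9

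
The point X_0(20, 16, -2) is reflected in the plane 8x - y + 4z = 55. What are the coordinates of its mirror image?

With n = (8, -1, 4), the signed offset is (n·X_0 − 55)/|n|² = 81/81 = 1.
X_0' = X_0 − 2t·n = (20, 16, -2) − 2·(8, -1, 4) = (4, 18, -10).

(4, 18, -10)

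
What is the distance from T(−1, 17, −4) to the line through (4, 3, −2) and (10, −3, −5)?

9

A direction vector is d = (6, −6, −3).
AP = (−5, 14, −2); AP·d = -108, |AP|² = 225, |d|² = 81.
distance² = |AP|² − (AP·d)²/|d|² = 225 − 11664/81 = 81, so the distance is 9.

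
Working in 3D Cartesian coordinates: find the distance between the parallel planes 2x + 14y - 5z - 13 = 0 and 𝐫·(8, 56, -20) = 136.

Divide the second equation by 4 to match normals: 2x + 14y - 5z = 34.
Both planes have normal n = (2, 14, -5), |n| = 15. Any point on the first plane is at distance |34 − 13|/|n| = 21/15 = 7/5 from the second.

7/5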